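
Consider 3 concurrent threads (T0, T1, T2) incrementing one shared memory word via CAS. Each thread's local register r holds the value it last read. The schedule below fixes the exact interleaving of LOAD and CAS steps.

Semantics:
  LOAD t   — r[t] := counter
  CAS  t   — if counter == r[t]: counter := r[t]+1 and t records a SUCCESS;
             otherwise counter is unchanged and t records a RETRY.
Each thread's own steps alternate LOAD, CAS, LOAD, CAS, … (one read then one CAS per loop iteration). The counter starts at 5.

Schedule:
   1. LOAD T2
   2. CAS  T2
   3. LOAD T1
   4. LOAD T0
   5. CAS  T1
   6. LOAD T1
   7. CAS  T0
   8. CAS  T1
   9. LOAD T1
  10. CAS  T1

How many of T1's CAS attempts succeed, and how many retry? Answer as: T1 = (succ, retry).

1. LOAD T2 → mem=5 r[T2]=5 [LOAD]
2. CAS T2 → mem=6 r[T2]=5 [OK]
3. LOAD T1 → mem=6 r[T1]=6 [LOAD]
4. LOAD T0 → mem=6 r[T0]=6 [LOAD]
5. CAS T1 → mem=7 r[T1]=6 [OK]
6. LOAD T1 → mem=7 r[T1]=7 [LOAD]
7. CAS T0 → mem=7 r[T0]=6 [RETRY]
8. CAS T1 → mem=8 r[T1]=7 [OK]
9. LOAD T1 → mem=8 r[T1]=8 [LOAD]
10. CAS T1 → mem=9 r[T1]=8 [OK]

T1 = (3, 0)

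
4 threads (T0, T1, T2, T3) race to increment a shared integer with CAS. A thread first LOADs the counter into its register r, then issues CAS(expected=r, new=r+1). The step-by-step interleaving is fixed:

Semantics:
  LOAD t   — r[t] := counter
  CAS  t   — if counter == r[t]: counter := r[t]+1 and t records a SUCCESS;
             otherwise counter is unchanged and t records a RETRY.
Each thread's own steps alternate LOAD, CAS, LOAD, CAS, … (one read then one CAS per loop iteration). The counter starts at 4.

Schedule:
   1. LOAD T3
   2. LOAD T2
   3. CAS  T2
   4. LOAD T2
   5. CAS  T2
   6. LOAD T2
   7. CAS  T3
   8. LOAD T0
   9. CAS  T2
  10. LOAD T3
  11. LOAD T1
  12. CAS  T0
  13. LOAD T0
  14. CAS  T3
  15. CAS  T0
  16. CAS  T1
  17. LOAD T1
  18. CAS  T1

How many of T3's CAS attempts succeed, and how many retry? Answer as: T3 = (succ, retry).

T3 LOAD — after: cnt=4, r=4 — load
T2 LOAD — after: cnt=4, r=4 — load
T2 CAS — after: cnt=5, r=4 — ok
T2 LOAD — after: cnt=5, r=5 — load
T2 CAS — after: cnt=6, r=5 — ok
T2 LOAD — after: cnt=6, r=6 — load
T3 CAS — after: cnt=6, r=4 — retry
T0 LOAD — after: cnt=6, r=6 — load
T2 CAS — after: cnt=7, r=6 — ok
T3 LOAD — after: cnt=7, r=7 — load
T1 LOAD — after: cnt=7, r=7 — load
T0 CAS — after: cnt=7, r=6 — retry
T0 LOAD — after: cnt=7, r=7 — load
T3 CAS — after: cnt=8, r=7 — ok
T0 CAS — after: cnt=8, r=7 — retry
T1 CAS — after: cnt=8, r=7 — retry
T1 LOAD — after: cnt=8, r=8 — load
T1 CAS — after: cnt=9, r=8 — ok

T3 = (1, 1)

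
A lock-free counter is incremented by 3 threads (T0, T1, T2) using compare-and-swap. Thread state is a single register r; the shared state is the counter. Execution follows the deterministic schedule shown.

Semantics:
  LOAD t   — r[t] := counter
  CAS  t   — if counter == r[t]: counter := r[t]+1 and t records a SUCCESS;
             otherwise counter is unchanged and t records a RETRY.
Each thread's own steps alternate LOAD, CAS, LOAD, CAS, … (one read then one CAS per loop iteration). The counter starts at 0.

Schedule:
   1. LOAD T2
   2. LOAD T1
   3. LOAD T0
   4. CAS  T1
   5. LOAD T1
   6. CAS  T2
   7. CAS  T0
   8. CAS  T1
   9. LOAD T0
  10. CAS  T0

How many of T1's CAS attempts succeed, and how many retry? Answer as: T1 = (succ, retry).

   1) LOAD T2:  M=0  r_T2=0
   2) LOAD T1:  M=0  r_T1=0
   3) LOAD T0:  M=0  r_T0=0
   4) CAS  T1:  M=1  r_T1=0 ✓
   5) LOAD T1:  M=1  r_T1=1
   6) CAS  T2:  M=1  r_T2=0 ✗
   7) CAS  T0:  M=1  r_T0=0 ✗
   8) CAS  T1:  M=2  r_T1=1 ✓
   9) LOAD T0:  M=2  r_T0=2
  10) CAS  T0:  M=3  r_T0=2 ✓

T1 = (2, 0)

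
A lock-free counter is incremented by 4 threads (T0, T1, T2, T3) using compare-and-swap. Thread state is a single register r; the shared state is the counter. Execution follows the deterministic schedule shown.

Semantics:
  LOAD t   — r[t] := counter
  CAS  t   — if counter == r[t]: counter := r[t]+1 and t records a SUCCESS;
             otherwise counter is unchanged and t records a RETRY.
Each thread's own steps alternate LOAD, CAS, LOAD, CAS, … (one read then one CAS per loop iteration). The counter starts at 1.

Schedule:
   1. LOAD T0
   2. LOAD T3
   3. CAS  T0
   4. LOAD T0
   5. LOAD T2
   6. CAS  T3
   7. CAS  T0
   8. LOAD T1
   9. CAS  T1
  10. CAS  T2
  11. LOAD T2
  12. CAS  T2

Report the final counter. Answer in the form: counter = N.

counter = 5

1. LOAD T0 → mem=1 r[T0]=1 [LOAD]
2. LOAD T3 → mem=1 r[T3]=1 [LOAD]
3. CAS T0 → mem=2 r[T0]=1 [OK]
4. LOAD T0 → mem=2 r[T0]=2 [LOAD]
5. LOAD T2 → mem=2 r[T2]=2 [LOAD]
6. CAS T3 → mem=2 r[T3]=1 [RETRY]
7. CAS T0 → mem=3 r[T0]=2 [OK]
8. LOAD T1 → mem=3 r[T1]=3 [LOAD]
9. CAS T1 → mem=4 r[T1]=3 [OK]
10. CAS T2 → mem=4 r[T2]=2 [RETRY]
11. LOAD T2 → mem=4 r[T2]=4 [LOAD]
12. CAS T2 → mem=5 r[T2]=4 [OK]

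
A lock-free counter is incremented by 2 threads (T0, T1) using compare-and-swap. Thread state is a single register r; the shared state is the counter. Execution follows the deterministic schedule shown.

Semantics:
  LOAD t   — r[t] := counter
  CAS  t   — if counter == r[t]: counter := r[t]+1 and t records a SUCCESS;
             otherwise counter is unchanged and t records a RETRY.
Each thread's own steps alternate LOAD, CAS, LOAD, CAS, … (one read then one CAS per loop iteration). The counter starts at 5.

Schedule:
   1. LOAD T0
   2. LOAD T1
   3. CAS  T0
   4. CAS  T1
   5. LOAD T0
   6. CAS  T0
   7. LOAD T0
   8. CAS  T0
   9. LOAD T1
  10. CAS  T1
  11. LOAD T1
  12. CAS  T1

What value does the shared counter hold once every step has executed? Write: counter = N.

counter = 10

1. LOAD T0 → mem=5 r[T0]=5 [LOAD]
2. LOAD T1 → mem=5 r[T1]=5 [LOAD]
3. CAS T0 → mem=6 r[T0]=5 [OK]
4. CAS T1 → mem=6 r[T1]=5 [RETRY]
5. LOAD T0 → mem=6 r[T0]=6 [LOAD]
6. CAS T0 → mem=7 r[T0]=6 [OK]
7. LOAD T0 → mem=7 r[T0]=7 [LOAD]
8. CAS T0 → mem=8 r[T0]=7 [OK]
9. LOAD T1 → mem=8 r[T1]=8 [LOAD]
10. CAS T1 → mem=9 r[T1]=8 [OK]
11. LOAD T1 → mem=9 r[T1]=9 [LOAD]
12. CAS T1 → mem=10 r[T1]=9 [OK]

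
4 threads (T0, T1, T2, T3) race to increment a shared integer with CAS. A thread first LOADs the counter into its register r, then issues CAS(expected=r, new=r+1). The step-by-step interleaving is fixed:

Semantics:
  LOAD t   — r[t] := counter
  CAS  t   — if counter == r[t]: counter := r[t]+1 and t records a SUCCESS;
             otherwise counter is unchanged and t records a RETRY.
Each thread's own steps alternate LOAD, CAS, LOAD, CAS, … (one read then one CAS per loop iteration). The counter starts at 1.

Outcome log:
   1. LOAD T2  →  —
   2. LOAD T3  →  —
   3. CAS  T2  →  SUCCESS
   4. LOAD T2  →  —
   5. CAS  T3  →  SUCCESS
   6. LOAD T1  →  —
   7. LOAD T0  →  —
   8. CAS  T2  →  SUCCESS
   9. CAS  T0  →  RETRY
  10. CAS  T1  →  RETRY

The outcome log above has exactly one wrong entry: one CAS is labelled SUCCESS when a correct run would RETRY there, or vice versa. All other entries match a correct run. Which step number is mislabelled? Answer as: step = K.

Correct run:
#1 T2 reads 1
#2 T3 reads 1
#3 T2 CAS(1→2) writes; counter now 2
#4 T2 reads 2
#5 T3 CAS(1→2) fails; counter now 2
#6 T1 reads 2
#7 T0 reads 2
#8 T2 CAS(2→3) writes; counter now 3
#9 T0 CAS(2→3) fails; counter now 3
#10 T1 CAS(2→3) fails; counter now 3
Log disagrees first at step 5.

step = 5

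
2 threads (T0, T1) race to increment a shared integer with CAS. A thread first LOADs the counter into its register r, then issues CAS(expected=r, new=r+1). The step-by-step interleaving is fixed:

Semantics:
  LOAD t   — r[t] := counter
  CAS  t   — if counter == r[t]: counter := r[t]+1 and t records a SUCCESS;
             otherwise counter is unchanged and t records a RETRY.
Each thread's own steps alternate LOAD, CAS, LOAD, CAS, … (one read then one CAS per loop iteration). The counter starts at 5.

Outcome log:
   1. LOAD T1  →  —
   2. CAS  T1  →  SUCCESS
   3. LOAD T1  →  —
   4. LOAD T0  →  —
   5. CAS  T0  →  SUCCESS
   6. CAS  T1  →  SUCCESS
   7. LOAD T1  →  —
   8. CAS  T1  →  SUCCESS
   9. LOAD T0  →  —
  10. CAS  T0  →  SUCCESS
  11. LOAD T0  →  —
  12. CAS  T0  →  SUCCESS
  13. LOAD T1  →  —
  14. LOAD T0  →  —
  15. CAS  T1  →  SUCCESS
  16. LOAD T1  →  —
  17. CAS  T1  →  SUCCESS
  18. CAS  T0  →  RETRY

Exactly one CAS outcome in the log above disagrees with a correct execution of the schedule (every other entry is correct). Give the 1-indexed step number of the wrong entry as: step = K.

Correct run:
T1 LOAD — after: cnt=5, r=5 — load
T1 CAS — after: cnt=6, r=5 — ok
T1 LOAD — after: cnt=6, r=6 — load
T0 LOAD — after: cnt=6, r=6 — load
T0 CAS — after: cnt=7, r=6 — ok
T1 CAS — after: cnt=7, r=6 — retry
T1 LOAD — after: cnt=7, r=7 — load
T1 CAS — after: cnt=8, r=7 — ok
T0 LOAD — after: cnt=8, r=8 — load
T0 CAS — after: cnt=9, r=8 — ok
T0 LOAD — after: cnt=9, r=9 — load
T0 CAS — after: cnt=10, r=9 — ok
T1 LOAD — after: cnt=10, r=10 — load
T0 LOAD — after: cnt=10, r=10 — load
T1 CAS — after: cnt=11, r=10 — ok
T1 LOAD — after: cnt=11, r=11 — load
T1 CAS — after: cnt=12, r=11 — ok
T0 CAS — after: cnt=12, r=10 — retry
Flip is step 6.

step = 6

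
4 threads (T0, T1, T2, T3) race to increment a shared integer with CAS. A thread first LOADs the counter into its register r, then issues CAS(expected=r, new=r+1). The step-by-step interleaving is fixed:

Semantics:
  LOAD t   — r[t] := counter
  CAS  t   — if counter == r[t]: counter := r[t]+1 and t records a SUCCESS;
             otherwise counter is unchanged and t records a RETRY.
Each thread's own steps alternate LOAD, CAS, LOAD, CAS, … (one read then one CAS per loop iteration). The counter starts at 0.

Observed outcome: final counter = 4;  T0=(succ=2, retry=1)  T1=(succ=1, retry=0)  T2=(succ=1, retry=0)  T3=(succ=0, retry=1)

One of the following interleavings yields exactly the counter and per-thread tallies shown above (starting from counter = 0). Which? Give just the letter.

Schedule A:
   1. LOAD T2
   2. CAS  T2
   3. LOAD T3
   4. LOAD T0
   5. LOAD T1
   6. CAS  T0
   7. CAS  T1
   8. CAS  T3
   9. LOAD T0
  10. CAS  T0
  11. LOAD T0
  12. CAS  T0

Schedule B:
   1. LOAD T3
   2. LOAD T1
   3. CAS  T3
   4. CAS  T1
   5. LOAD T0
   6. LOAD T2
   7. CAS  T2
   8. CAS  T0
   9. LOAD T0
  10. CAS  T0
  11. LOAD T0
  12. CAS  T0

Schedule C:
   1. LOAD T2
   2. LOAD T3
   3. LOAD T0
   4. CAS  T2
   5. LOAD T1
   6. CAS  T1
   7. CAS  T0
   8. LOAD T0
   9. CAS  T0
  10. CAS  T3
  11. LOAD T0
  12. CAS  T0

C

Run C:
   1) LOAD T2:  M=0  r_T2=0
   2) LOAD T3:  M=0  r_T3=0
   3) LOAD T0:  M=0  r_T0=0
   4) CAS  T2:  M=1  r_T2=0 ✓
   5) LOAD T1:  M=1  r_T1=1
   6) CAS  T1:  M=2  r_T1=1 ✓
   7) CAS  T0:  M=2  r_T0=0 ✗
   8) LOAD T0:  M=2  r_T0=2
   9) CAS  T0:  M=3  r_T0=2 ✓
  10) CAS  T3:  M=3  r_T3=0 ✗
  11) LOAD T0:  M=3  r_T0=3
  12) CAS  T0:  M=4  r_T0=3 ✓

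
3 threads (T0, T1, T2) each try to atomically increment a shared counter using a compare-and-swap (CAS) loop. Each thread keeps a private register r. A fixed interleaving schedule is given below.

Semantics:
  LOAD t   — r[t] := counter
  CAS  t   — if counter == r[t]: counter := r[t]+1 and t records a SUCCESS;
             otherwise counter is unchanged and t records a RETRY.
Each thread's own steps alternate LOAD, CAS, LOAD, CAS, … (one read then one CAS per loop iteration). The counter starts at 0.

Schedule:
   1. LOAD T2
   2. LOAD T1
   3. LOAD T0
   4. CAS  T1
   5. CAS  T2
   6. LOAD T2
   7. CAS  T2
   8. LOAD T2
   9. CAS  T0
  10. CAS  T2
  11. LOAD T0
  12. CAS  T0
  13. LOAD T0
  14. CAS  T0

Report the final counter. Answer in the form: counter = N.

1. LOAD T2 → mem=0 r[T2]=0 [LOAD]
2. LOAD T1 → mem=0 r[T1]=0 [LOAD]
3. LOAD T0 → mem=0 r[T0]=0 [LOAD]
4. CAS T1 → mem=1 r[T1]=0 [OK]
5. CAS T2 → mem=1 r[T2]=0 [RETRY]
6. LOAD T2 → mem=1 r[T2]=1 [LOAD]
7. CAS T2 → mem=2 r[T2]=1 [OK]
8. LOAD T2 → mem=2 r[T2]=2 [LOAD]
9. CAS T0 → mem=2 r[T0]=0 [RETRY]
10. CAS T2 → mem=3 r[T2]=2 [OK]
11. LOAD T0 → mem=3 r[T0]=3 [LOAD]
12. CAS T0 → mem=4 r[T0]=3 [OK]
13. LOAD T0 → mem=4 r[T0]=4 [LOAD]
14. CAS T0 → mem=5 r[T0]=4 [OK]

counter = 5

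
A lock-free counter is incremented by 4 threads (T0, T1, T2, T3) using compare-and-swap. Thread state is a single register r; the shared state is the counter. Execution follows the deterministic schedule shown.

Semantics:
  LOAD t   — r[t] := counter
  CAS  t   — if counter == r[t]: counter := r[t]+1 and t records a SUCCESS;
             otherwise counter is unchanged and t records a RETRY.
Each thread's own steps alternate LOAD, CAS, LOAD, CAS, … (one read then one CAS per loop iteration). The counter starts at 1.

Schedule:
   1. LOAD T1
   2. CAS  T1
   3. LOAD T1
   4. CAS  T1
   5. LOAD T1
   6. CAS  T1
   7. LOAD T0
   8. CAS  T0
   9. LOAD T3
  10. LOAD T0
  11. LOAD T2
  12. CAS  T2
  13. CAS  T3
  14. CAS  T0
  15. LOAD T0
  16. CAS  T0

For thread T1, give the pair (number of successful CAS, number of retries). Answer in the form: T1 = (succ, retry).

T1 = (3, 0)

T1 LOAD — after: cnt=1, r=1 — load
T1 CAS — after: cnt=2, r=1 — ok
T1 LOAD — after: cnt=2, r=2 — load
T1 CAS — after: cnt=3, r=2 — ok
T1 LOAD — after: cnt=3, r=3 — load
T1 CAS — after: cnt=4, r=3 — ok
T0 LOAD — after: cnt=4, r=4 — load
T0 CAS — after: cnt=5, r=4 — ok
T3 LOAD — after: cnt=5, r=5 — load
T0 LOAD — after: cnt=5, r=5 — load
T2 LOAD — after: cnt=5, r=5 — load
T2 CAS — after: cnt=6, r=5 — ok
T3 CAS — after: cnt=6, r=5 — retry
T0 CAS — after: cnt=6, r=5 — retry
T0 LOAD — after: cnt=6, r=6 — load
T0 CAS — after: cnt=7, r=6 — ok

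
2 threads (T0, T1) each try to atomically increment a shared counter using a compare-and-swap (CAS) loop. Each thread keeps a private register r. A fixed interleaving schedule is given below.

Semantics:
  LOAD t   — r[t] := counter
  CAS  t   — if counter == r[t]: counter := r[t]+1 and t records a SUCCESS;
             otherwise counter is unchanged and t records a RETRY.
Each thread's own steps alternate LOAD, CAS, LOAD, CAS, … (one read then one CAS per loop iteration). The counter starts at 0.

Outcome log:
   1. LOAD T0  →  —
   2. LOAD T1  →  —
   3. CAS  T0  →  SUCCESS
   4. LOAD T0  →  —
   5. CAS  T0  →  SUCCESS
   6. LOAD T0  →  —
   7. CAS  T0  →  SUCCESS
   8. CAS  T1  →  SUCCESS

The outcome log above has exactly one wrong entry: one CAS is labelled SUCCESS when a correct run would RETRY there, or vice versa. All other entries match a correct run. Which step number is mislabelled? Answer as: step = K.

Correct run:
1. LOAD T0 → mem=0 r[T0]=0 [LOAD]
2. LOAD T1 → mem=0 r[T1]=0 [LOAD]
3. CAS T0 → mem=1 r[T0]=0 [OK]
4. LOAD T0 → mem=1 r[T0]=1 [LOAD]
5. CAS T0 → mem=2 r[T0]=1 [OK]
6. LOAD T0 → mem=2 r[T0]=2 [LOAD]
7. CAS T0 → mem=3 r[T0]=2 [OK]
8. CAS T1 → mem=3 r[T1]=0 [RETRY]
Mismatch at 8.

step = 8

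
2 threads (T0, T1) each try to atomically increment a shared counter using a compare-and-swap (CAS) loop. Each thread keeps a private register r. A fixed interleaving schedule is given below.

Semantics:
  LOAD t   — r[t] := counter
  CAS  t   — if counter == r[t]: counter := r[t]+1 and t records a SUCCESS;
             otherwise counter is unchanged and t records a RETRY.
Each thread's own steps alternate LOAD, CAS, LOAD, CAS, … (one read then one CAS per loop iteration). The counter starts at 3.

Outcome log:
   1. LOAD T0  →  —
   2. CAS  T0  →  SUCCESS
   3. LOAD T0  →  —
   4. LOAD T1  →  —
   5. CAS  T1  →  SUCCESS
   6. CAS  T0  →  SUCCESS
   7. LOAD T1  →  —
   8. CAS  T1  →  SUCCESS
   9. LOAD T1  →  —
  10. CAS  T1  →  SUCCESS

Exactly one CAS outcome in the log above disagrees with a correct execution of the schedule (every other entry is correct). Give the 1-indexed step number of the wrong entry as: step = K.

Correct run:
#1 T0 reads 3
#2 T0 CAS(3→4) writes; counter now 4
#3 T0 reads 4
#4 T1 reads 4
#5 T1 CAS(4→5) writes; counter now 5
#6 T0 CAS(4→5) fails; counter now 5
#7 T1 reads 5
#8 T1 CAS(5→6) writes; counter now 6
#9 T1 reads 6
#10 T1 CAS(6→7) writes; counter now 7
Mismatch at 6.

step = 6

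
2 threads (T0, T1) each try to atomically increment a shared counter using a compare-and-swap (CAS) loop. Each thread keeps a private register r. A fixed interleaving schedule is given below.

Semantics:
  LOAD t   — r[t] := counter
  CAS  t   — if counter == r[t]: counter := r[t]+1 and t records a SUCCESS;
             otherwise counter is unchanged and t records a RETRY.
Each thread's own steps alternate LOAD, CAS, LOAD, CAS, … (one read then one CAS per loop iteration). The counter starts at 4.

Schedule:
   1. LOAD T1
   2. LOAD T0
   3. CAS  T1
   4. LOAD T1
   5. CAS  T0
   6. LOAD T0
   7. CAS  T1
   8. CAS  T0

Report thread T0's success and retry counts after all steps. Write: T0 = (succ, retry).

[1] T1.load  rd  (counter 4, T1.r 4)
[2] T0.load  rd  (counter 4, T0.r 4)
[3] T1.cas  hit  (counter 5, T1.r 4)
[4] T1.load  rd  (counter 5, T1.r 5)
[5] T0.cas  miss  (counter 5, T0.r 4)
[6] T0.load  rd  (counter 5, T0.r 5)
[7] T1.cas  hit  (counter 6, T1.r 5)
[8] T0.cas  miss  (counter 6, T0.r 5)

T0 = (0, 2)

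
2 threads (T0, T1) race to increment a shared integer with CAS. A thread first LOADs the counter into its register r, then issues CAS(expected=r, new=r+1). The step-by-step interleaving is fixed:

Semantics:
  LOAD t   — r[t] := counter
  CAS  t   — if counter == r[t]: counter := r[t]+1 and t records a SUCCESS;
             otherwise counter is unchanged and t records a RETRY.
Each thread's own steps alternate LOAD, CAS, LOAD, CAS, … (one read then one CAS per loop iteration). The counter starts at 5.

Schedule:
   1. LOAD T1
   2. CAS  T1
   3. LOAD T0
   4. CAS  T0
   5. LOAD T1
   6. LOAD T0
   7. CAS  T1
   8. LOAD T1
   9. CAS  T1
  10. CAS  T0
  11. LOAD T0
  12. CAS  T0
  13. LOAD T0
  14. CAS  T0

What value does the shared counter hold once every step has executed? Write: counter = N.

T1 LOAD — after: cnt=5, r=5 — load
T1 CAS — after: cnt=6, r=5 — ok
T0 LOAD — after: cnt=6, r=6 — load
T0 CAS — after: cnt=7, r=6 — ok
T1 LOAD — after: cnt=7, r=7 — load
T0 LOAD — after: cnt=7, r=7 — load
T1 CAS — after: cnt=8, r=7 — ok
T1 LOAD — after: cnt=8, r=8 — load
T1 CAS — after: cnt=9, r=8 — ok
T0 CAS — after: cnt=9, r=7 — retry
T0 LOAD — after: cnt=9, r=9 — load
T0 CAS — after: cnt=10, r=9 — ok
T0 LOAD — after: cnt=10, r=10 — load
T0 CAS — after: cnt=11, r=10 — ok

counter = 11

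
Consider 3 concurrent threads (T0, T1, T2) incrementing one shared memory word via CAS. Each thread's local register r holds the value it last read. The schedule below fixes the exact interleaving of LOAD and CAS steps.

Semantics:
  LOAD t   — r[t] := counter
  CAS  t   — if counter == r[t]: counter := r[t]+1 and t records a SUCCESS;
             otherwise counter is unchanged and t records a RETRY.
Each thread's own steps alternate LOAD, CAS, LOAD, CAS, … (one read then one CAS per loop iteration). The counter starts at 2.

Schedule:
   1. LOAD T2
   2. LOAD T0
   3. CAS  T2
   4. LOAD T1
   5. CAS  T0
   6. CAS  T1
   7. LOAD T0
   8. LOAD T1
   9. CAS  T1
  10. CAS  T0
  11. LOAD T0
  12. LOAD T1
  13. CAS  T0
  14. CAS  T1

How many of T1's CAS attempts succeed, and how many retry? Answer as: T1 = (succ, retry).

step 1: T2 LOAD ⇒ load; ctr=2 reg=2
step 2: T0 LOAD ⇒ load; ctr=2 reg=2
step 3: T2 CAS ⇒ ok; ctr=3 reg=2
step 4: T1 LOAD ⇒ load; ctr=3 reg=3
step 5: T0 CAS ⇒ retry; ctr=3 reg=2
step 6: T1 CAS ⇒ ok; ctr=4 reg=3
step 7: T0 LOAD ⇒ load; ctr=4 reg=4
step 8: T1 LOAD ⇒ load; ctr=4 reg=4
step 9: T1 CAS ⇒ ok; ctr=5 reg=4
step 10: T0 CAS ⇒ retry; ctr=5 reg=4
step 11: T0 LOAD ⇒ load; ctr=5 reg=5
step 12: T1 LOAD ⇒ load; ctr=5 reg=5
step 13: T0 CAS ⇒ ok; ctr=6 reg=5
step 14: T1 CAS ⇒ retry; ctr=6 reg=5

T1 = (2, 1)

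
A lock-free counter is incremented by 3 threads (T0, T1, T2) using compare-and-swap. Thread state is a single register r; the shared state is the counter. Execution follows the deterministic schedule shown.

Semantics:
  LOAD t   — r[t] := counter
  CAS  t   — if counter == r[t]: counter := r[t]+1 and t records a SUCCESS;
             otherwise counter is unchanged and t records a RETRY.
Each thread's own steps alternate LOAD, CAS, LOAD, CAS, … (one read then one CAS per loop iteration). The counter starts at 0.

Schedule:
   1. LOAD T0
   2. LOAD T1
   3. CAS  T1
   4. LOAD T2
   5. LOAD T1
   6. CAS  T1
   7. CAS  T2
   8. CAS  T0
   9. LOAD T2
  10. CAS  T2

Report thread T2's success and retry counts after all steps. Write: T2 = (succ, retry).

step 1: T0 LOAD ⇒ load; ctr=0 reg=0
step 2: T1 LOAD ⇒ load; ctr=0 reg=0
step 3: T1 CAS ⇒ ok; ctr=1 reg=0
step 4: T2 LOAD ⇒ load; ctr=1 reg=1
step 5: T1 LOAD ⇒ load; ctr=1 reg=1
step 6: T1 CAS ⇒ ok; ctr=2 reg=1
step 7: T2 CAS ⇒ retry; ctr=2 reg=1
step 8: T0 CAS ⇒ retry; ctr=2 reg=0
step 9: T2 LOAD ⇒ load; ctr=2 reg=2
step 10: T2 CAS ⇒ ok; ctr=3 reg=2

T2 = (1, 1)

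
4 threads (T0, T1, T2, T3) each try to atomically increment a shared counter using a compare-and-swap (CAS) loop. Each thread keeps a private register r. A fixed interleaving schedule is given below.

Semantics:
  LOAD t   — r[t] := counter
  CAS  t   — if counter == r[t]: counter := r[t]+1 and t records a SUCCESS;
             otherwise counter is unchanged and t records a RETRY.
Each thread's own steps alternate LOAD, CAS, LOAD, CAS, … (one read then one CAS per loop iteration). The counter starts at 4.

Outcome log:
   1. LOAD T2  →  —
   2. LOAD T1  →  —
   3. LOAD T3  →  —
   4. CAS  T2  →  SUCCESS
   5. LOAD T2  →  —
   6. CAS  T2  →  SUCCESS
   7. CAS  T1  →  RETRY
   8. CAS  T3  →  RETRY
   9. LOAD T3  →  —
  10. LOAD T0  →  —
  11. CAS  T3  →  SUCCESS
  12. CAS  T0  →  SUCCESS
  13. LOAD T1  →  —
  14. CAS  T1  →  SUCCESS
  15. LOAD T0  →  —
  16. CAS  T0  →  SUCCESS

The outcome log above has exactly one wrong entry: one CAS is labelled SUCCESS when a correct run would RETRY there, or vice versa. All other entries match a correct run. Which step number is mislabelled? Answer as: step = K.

Re-executing:
[1] T2.load  rd  (counter 4, T2.r 4)
[2] T1.load  rd  (counter 4, T1.r 4)
[3] T3.load  rd  (counter 4, T3.r 4)
[4] T2.cas  hit  (counter 5, T2.r 4)
[5] T2.load  rd  (counter 5, T2.r 5)
[6] T2.cas  hit  (counter 6, T2.r 5)
[7] T1.cas  miss  (counter 6, T1.r 4)
[8] T3.cas  miss  (counter 6, T3.r 4)
[9] T3.load  rd  (counter 6, T3.r 6)
[10] T0.load  rd  (counter 6, T0.r 6)
[11] T3.cas  hit  (counter 7, T3.r 6)
[12] T0.cas  miss  (counter 7, T0.r 6)
[13] T1.load  rd  (counter 7, T1.r 7)
[14] T1.cas  hit  (counter 8, T1.r 7)
[15] T0.load  rd  (counter 8, T0.r 8)
[16] T0.cas  hit  (counter 9, T0.r 8)
Mismatch at 12.

step = 12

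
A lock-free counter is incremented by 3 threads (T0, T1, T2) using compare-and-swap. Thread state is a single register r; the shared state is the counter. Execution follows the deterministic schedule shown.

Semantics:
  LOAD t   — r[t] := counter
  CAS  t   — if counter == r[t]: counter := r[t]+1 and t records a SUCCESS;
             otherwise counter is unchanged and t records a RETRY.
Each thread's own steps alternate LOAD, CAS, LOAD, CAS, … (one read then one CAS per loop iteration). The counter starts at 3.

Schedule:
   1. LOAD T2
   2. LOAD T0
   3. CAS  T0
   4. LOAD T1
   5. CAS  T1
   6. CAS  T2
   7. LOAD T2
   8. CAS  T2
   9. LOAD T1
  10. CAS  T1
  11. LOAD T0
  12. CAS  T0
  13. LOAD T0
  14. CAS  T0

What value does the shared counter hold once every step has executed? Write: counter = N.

counter = 9

#1 T2 reads 3
#2 T0 reads 3
#3 T0 CAS(3→4) writes; counter now 4
#4 T1 reads 4
#5 T1 CAS(4→5) writes; counter now 5
#6 T2 CAS(3→4) fails; counter now 5
#7 T2 reads 5
#8 T2 CAS(5→6) writes; counter now 6
#9 T1 reads 6
#10 T1 CAS(6→7) writes; counter now 7
#11 T0 reads 7
#12 T0 CAS(7→8) writes; counter now 8
#13 T0 reads 8
#14 T0 CAS(8→9) writes; counter now 9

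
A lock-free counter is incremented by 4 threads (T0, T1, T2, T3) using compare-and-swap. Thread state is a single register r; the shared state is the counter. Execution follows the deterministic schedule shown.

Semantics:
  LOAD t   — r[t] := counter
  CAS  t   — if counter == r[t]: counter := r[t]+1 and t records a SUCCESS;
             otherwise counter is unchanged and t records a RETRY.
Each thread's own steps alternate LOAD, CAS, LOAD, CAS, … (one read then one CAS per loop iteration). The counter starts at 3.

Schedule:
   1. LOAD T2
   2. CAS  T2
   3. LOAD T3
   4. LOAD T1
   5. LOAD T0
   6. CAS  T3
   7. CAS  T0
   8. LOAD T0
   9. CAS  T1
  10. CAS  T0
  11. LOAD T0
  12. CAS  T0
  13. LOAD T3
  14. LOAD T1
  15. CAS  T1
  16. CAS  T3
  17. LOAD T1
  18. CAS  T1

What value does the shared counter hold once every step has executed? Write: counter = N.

counter = 9

step 1: T2 LOAD ⇒ load; ctr=3 reg=3
step 2: T2 CAS ⇒ ok; ctr=4 reg=3
step 3: T3 LOAD ⇒ load; ctr=4 reg=4
step 4: T1 LOAD ⇒ load; ctr=4 reg=4
step 5: T0 LOAD ⇒ load; ctr=4 reg=4
step 6: T3 CAS ⇒ ok; ctr=5 reg=4
step 7: T0 CAS ⇒ retry; ctr=5 reg=4
step 8: T0 LOAD ⇒ load; ctr=5 reg=5
step 9: T1 CAS ⇒ retry; ctr=5 reg=4
step 10: T0 CAS ⇒ ok; ctr=6 reg=5
step 11: T0 LOAD ⇒ load; ctr=6 reg=6
step 12: T0 CAS ⇒ ok; ctr=7 reg=6
step 13: T3 LOAD ⇒ load; ctr=7 reg=7
step 14: T1 LOAD ⇒ load; ctr=7 reg=7
step 15: T1 CAS ⇒ ok; ctr=8 reg=7
step 16: T3 CAS ⇒ retry; ctr=8 reg=7
step 17: T1 LOAD ⇒ load; ctr=8 reg=8
step 18: T1 CAS ⇒ ok; ctr=9 reg=8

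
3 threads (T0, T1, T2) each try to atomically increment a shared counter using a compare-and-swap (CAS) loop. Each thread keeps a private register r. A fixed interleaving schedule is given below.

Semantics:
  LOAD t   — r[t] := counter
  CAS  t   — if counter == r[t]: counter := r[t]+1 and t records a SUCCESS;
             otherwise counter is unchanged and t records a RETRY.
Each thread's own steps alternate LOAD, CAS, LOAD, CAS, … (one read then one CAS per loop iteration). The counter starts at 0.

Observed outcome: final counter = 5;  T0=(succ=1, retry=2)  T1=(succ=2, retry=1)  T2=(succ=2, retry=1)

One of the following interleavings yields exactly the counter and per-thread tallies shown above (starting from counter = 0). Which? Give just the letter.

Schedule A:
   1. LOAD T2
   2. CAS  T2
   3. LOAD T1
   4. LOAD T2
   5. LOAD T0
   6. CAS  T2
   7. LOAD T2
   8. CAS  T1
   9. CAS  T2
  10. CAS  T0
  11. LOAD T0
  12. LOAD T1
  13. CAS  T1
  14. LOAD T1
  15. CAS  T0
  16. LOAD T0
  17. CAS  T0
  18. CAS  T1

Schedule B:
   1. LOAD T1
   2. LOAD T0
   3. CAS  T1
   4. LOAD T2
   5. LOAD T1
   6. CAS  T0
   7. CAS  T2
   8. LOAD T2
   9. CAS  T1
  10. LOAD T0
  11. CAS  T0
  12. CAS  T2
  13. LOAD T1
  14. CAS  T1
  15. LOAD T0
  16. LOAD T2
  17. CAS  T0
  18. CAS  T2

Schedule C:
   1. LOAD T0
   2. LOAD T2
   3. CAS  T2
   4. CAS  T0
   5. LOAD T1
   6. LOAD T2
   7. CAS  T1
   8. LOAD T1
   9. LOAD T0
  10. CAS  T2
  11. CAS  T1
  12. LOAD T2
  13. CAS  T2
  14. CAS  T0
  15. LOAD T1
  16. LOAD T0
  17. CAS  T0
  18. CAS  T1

C

Tracing schedule C:
[1] T0.load  rd  (counter 0, T0.r 0)
[2] T2.load  rd  (counter 0, T2.r 0)
[3] T2.cas  hit  (counter 1, T2.r 0)
[4] T0.cas  miss  (counter 1, T0.r 0)
[5] T1.load  rd  (counter 1, T1.r 1)
[6] T2.load  rd  (counter 1, T2.r 1)
[7] T1.cas  hit  (counter 2, T1.r 1)
[8] T1.load  rd  (counter 2, T1.r 2)
[9] T0.load  rd  (counter 2, T0.r 2)
[10] T2.cas  miss  (counter 2, T2.r 1)
[11] T1.cas  hit  (counter 3, T1.r 2)
[12] T2.load  rd  (counter 3, T2.r 3)
[13] T2.cas  hit  (counter 4, T2.r 3)
[14] T0.cas  miss  (counter 4, T0.r 2)
[15] T1.load  rd  (counter 4, T1.r 4)
[16] T0.load  rd  (counter 4, T0.r 4)
[17] T0.cas  hit  (counter 5, T0.r 4)
[18] T1.cas  miss  (counter 5, T1.r 4)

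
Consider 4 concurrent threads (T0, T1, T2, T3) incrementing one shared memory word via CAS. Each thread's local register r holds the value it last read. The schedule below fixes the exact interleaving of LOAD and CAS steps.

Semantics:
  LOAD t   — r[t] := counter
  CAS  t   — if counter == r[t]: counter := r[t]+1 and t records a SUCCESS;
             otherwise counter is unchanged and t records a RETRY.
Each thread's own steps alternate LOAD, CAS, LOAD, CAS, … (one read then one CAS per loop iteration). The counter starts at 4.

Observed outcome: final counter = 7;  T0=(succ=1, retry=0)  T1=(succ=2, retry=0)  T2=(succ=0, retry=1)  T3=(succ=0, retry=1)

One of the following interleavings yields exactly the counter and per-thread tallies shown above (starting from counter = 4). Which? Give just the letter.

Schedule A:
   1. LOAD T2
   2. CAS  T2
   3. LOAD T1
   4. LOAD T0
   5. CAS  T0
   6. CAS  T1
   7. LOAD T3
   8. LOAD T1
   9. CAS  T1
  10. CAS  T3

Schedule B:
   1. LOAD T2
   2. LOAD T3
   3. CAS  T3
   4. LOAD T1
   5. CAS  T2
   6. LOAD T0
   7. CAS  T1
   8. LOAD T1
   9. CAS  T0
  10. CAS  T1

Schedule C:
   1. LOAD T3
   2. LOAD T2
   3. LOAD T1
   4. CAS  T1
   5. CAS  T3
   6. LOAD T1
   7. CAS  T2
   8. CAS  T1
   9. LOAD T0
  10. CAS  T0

Tracing schedule C:
step 1: T3 LOAD ⇒ load; ctr=4 reg=4
step 2: T2 LOAD ⇒ load; ctr=4 reg=4
step 3: T1 LOAD ⇒ load; ctr=4 reg=4
step 4: T1 CAS ⇒ ok; ctr=5 reg=4
step 5: T3 CAS ⇒ retry; ctr=5 reg=4
step 6: T1 LOAD ⇒ load; ctr=5 reg=5
step 7: T2 CAS ⇒ retry; ctr=5 reg=4
step 8: T1 CAS ⇒ ok; ctr=6 reg=5
step 9: T0 LOAD ⇒ load; ctr=6 reg=6
step 10: T0 CAS ⇒ ok; ctr=7 reg=6

C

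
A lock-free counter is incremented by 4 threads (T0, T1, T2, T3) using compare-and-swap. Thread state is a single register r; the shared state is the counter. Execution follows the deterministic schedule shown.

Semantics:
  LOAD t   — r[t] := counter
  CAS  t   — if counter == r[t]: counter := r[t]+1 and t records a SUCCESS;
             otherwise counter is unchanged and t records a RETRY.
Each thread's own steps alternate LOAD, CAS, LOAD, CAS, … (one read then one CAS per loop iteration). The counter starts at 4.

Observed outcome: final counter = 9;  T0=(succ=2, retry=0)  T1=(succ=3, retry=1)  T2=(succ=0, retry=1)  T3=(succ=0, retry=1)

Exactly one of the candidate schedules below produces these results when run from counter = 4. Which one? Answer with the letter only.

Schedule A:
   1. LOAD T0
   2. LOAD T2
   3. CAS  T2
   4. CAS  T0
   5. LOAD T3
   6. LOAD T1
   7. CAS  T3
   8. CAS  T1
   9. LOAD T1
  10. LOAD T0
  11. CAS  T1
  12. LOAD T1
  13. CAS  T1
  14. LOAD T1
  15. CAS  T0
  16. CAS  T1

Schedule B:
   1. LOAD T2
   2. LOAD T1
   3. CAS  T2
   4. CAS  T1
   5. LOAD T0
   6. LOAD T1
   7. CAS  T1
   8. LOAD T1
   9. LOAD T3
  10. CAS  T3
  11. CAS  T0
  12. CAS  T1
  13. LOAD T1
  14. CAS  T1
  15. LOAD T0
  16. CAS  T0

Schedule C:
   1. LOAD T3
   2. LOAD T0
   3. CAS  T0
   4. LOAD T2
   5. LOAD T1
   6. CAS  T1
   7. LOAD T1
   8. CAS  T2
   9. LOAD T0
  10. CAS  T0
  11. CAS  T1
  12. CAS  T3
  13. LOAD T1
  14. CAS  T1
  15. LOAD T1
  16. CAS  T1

C

Run C:
T3 LOAD — after: cnt=4, r=4 — load
T0 LOAD — after: cnt=4, r=4 — load
T0 CAS — after: cnt=5, r=4 — ok
T2 LOAD — after: cnt=5, r=5 — load
T1 LOAD — after: cnt=5, r=5 — load
T1 CAS — after: cnt=6, r=5 — ok
T1 LOAD — after: cnt=6, r=6 — load
T2 CAS — after: cnt=6, r=5 — retry
T0 LOAD — after: cnt=6, r=6 — load
T0 CAS — after: cnt=7, r=6 — ok
T1 CAS — after: cnt=7, r=6 — retry
T3 CAS — after: cnt=7, r=4 — retry
T1 LOAD — after: cnt=7, r=7 — load
T1 CAS — after: cnt=8, r=7 — ok
T1 LOAD — after: cnt=8, r=8 — load
T1 CAS — after: cnt=9, r=8 — ok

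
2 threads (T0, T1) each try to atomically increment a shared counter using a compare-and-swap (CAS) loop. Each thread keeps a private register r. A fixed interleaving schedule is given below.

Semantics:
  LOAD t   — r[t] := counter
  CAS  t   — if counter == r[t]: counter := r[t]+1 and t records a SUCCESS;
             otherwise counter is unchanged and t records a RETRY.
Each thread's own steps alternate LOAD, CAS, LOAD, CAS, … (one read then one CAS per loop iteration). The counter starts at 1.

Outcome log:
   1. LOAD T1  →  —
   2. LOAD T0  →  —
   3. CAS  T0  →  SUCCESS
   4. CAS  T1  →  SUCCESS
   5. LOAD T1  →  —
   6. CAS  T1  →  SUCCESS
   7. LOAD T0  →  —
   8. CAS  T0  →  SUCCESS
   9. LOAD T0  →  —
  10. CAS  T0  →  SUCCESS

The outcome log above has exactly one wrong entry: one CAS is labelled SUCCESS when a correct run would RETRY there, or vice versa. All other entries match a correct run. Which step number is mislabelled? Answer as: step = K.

Correct run:
1. LOAD T1 → mem=1 r[T1]=1 [LOAD]
2. LOAD T0 → mem=1 r[T0]=1 [LOAD]
3. CAS T0 → mem=2 r[T0]=1 [OK]
4. CAS T1 → mem=2 r[T1]=1 [RETRY]
5. LOAD T1 → mem=2 r[T1]=2 [LOAD]
6. CAS T1 → mem=3 r[T1]=2 [OK]
7. LOAD T0 → mem=3 r[T0]=3 [LOAD]
8. CAS T0 → mem=4 r[T0]=3 [OK]
9. LOAD T0 → mem=4 r[T0]=4 [LOAD]
10. CAS T0 → mem=5 r[T0]=4 [OK]
Log disagrees first at step 4.

step = 4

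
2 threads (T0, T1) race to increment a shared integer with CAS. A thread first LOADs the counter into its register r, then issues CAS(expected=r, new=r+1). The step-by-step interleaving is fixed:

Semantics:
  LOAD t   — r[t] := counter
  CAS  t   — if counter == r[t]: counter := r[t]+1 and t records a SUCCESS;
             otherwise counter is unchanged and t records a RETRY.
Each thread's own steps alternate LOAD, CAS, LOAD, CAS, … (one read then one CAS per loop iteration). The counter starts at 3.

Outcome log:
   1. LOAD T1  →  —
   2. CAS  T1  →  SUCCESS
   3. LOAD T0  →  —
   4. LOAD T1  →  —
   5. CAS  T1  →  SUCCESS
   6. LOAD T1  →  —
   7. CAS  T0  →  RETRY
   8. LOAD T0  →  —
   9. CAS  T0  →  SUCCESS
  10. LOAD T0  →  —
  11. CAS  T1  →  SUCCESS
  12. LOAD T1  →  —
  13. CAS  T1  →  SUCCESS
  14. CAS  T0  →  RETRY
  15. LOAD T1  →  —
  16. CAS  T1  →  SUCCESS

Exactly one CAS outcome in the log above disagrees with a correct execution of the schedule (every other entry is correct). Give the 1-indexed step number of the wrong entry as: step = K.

step = 11

Re-executing:
step 1: T1 LOAD ⇒ load; ctr=3 reg=3
step 2: T1 CAS ⇒ ok; ctr=4 reg=3
step 3: T0 LOAD ⇒ load; ctr=4 reg=4
step 4: T1 LOAD ⇒ load; ctr=4 reg=4
step 5: T1 CAS ⇒ ok; ctr=5 reg=4
step 6: T1 LOAD ⇒ load; ctr=5 reg=5
step 7: T0 CAS ⇒ retry; ctr=5 reg=4
step 8: T0 LOAD ⇒ load; ctr=5 reg=5
step 9: T0 CAS ⇒ ok; ctr=6 reg=5
step 10: T0 LOAD ⇒ load; ctr=6 reg=6
step 11: T1 CAS ⇒ retry; ctr=6 reg=5
step 12: T1 LOAD ⇒ load; ctr=6 reg=6
step 13: T1 CAS ⇒ ok; ctr=7 reg=6
step 14: T0 CAS ⇒ retry; ctr=7 reg=6
step 15: T1 LOAD ⇒ load; ctr=7 reg=7
step 16: T1 CAS ⇒ ok; ctr=8 reg=7
Log disagrees first at step 11.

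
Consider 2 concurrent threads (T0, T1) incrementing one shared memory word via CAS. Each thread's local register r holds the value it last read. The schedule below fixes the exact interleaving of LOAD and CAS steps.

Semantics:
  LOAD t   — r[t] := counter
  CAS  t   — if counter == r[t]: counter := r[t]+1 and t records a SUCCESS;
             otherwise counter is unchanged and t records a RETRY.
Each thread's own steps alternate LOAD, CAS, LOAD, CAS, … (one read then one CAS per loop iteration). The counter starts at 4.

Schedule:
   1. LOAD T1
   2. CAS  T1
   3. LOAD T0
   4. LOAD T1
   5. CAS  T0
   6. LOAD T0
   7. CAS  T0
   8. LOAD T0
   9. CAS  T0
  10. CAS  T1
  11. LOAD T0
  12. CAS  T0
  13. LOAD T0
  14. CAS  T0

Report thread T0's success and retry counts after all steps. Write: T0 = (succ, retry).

T0 = (5, 0)

[1] T1.load  rd  (counter 4, T1.r 4)
[2] T1.cas  hit  (counter 5, T1.r 4)
[3] T0.load  rd  (counter 5, T0.r 5)
[4] T1.load  rd  (counter 5, T1.r 5)
[5] T0.cas  hit  (counter 6, T0.r 5)
[6] T0.load  rd  (counter 6, T0.r 6)
[7] T0.cas  hit  (counter 7, T0.r 6)
[8] T0.load  rd  (counter 7, T0.r 7)
[9] T0.cas  hit  (counter 8, T0.r 7)
[10] T1.cas  miss  (counter 8, T1.r 5)
[11] T0.load  rd  (counter 8, T0.r 8)
[12] T0.cas  hit  (counter 9, T0.r 8)
[13] T0.load  rd  (counter 9, T0.r 9)
[14] T0.cas  hit  (counter 10, T0.r 9)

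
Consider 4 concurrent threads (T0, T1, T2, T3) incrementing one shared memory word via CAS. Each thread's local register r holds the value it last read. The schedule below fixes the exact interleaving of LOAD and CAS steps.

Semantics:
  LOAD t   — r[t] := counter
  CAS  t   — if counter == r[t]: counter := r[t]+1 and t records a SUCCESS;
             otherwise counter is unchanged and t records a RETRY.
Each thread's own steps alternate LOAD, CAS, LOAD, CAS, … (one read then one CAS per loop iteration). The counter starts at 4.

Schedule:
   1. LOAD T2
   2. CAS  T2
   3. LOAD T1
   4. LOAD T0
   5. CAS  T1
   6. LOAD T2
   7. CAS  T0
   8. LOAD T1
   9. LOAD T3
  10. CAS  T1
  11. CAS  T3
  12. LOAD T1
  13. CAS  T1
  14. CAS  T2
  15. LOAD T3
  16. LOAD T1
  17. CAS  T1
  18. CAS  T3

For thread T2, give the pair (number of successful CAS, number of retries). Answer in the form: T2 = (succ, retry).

T2 = (1, 1)

T2 LOAD — after: cnt=4, r=4 — load
T2 CAS — after: cnt=5, r=4 — ok
T1 LOAD — after: cnt=5, r=5 — load
T0 LOAD — after: cnt=5, r=5 — load
T1 CAS — after: cnt=6, r=5 — ok
T2 LOAD — after: cnt=6, r=6 — load
T0 CAS — after: cnt=6, r=5 — retry
T1 LOAD — after: cnt=6, r=6 — load
T3 LOAD — after: cnt=6, r=6 — load
T1 CAS — after: cnt=7, r=6 — ok
T3 CAS — after: cnt=7, r=6 — retry
T1 LOAD — after: cnt=7, r=7 — load
T1 CAS — after: cnt=8, r=7 — ok
T2 CAS — after: cnt=8, r=6 — retry
T3 LOAD — after: cnt=8, r=8 — load
T1 LOAD — after: cnt=8, r=8 — load
T1 CAS — after: cnt=9, r=8 — ok
T3 CAS — after: cnt=9, r=8 — retry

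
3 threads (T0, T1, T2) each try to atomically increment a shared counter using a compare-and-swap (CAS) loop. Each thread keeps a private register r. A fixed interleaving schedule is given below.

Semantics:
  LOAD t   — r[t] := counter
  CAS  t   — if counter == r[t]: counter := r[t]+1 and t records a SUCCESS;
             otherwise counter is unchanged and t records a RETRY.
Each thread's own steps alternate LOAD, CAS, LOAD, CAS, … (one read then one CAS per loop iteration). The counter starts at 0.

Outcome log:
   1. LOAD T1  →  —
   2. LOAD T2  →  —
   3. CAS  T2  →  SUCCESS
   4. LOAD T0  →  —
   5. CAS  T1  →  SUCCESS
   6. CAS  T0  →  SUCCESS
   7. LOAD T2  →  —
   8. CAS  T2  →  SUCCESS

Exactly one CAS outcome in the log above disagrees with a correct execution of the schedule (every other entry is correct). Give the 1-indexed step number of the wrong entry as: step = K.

step = 5

Reference trace:
T1 LOAD — after: cnt=0, r=0 — load
T2 LOAD — after: cnt=0, r=0 — load
T2 CAS — after: cnt=1, r=0 — ok
T0 LOAD — after: cnt=1, r=1 — load
T1 CAS — after: cnt=1, r=0 — retry
T0 CAS — after: cnt=2, r=1 — ok
T2 LOAD — after: cnt=2, r=2 — load
T2 CAS — after: cnt=3, r=2 — ok
Log disagrees first at step 5.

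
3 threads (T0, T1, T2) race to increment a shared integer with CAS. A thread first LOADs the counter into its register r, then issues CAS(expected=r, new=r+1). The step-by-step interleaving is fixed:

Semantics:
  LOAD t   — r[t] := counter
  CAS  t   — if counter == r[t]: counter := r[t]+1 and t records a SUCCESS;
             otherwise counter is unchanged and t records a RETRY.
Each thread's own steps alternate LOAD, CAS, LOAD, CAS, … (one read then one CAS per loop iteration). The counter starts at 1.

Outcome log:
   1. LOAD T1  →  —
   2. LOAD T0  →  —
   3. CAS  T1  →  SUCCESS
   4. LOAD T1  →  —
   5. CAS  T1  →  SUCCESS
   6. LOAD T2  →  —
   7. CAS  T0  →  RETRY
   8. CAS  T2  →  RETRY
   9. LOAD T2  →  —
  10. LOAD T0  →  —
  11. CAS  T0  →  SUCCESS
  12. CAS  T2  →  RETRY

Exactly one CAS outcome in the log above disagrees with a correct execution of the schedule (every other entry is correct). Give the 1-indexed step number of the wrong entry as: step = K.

Re-executing:
1. LOAD T1 → mem=1 r[T1]=1 [LOAD]
2. LOAD T0 → mem=1 r[T0]=1 [LOAD]
3. CAS T1 → mem=2 r[T1]=1 [OK]
4. LOAD T1 → mem=2 r[T1]=2 [LOAD]
5. CAS T1 → mem=3 r[T1]=2 [OK]
6. LOAD T2 → mem=3 r[T2]=3 [LOAD]
7. CAS T0 → mem=3 r[T0]=1 [RETRY]
8. CAS T2 → mem=4 r[T2]=3 [OK]
9. LOAD T2 → mem=4 r[T2]=4 [LOAD]
10. LOAD T0 → mem=4 r[T0]=4 [LOAD]
11. CAS T0 → mem=5 r[T0]=4 [OK]
12. CAS T2 → mem=5 r[T2]=4 [RETRY]
Log disagrees first at step 8.

step = 8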